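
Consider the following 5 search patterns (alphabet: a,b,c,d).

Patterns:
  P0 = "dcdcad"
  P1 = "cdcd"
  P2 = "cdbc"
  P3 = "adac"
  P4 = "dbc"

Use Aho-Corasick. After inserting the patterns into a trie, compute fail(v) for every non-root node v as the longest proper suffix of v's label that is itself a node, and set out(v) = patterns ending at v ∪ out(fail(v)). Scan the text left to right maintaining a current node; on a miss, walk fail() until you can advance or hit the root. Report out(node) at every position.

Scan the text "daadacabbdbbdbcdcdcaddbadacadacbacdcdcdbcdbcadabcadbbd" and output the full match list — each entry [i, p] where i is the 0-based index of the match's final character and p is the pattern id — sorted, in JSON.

Construct AC machine:
Trie nodes:
  n0 'ε': a→13 c→7 d→1
  n1 'd': b→17 c→2
  n2 'dc': d→3
  n3 'dcd': c→4
  n4 'dcdc': a→5
  n5 'dcdca': d→6
  n6 'dcdcad': ·  ←P0
  n7 'c': d→8
  n8 'cd': b→11 c→9
  n9 'cdc': d→10
  n10 'cdcd': ·  ←P1
  n11 'cdb': c→12
  n12 'cdbc': ·  ←P2
  n13 'a': d→14
  n14 'ad': a→15
  n15 'ada': c→16
  n16 'adac': ·  ←P3
  n17 'db': c→18
  n18 'dbc': ·  ←P4

BFS fail/out derivation:
  fail(1) 'd': from fail(0)=0 chase 'd': 0 ⇒ 0;  out=∅∪out(0)=∅
  fail(7) 'c': from fail(0)=0 chase 'c': 0 ⇒ 0;  out=∅∪out(0)=∅
  fail(13) 'a': from fail(0)=0 chase 'a': 0 ⇒ 0;  out=∅∪out(0)=∅
  fail(2) 'dc': from fail(1)=0 chase 'c': 0 ⇒ 7;  out=∅∪out(7)=∅
  fail(8) 'cd': from fail(7)=0 chase 'd': 0 ⇒ 1;  out=∅∪out(1)=∅
  fail(14) 'ad': from fail(13)=0 chase 'd': 0 ⇒ 1;  out=∅∪out(1)=∅
  fail(17) 'db': from fail(1)=0 chase 'b': 0 ⇒ 0;  out=∅∪out(0)=∅
  fail(3) 'dcd': from fail(2)=7 chase 'd': 7 ⇒ 8;  out=∅∪out(8)=∅
  fail(9) 'cdc': from fail(8)=1 chase 'c': 1 ⇒ 2;  out=∅∪out(2)=∅
  fail(11) 'cdb': from fail(8)=1 chase 'b': 1 ⇒ 17;  out=∅∪out(17)=∅
  fail(15) 'ada': from fail(14)=1 chase 'a': 1→0 ⇒ 13;  out=∅∪out(13)=∅
  fail(18) 'dbc': from fail(17)=0 chase 'c': 0 ⇒ 7;  out={4}∪out(7)={4}
  fail(4) 'dcdc': from fail(3)=8 chase 'c': 8 ⇒ 9;  out=∅∪out(9)=∅
  fail(10) 'cdcd': from fail(9)=2 chase 'd': 2 ⇒ 3;  out={1}∪out(3)={1}
  fail(12) 'cdbc': from fail(11)=17 chase 'c': 17 ⇒ 18;  out={2}∪out(18)={2,4}
  fail(16) 'adac': from fail(15)=13 chase 'c': 13→0 ⇒ 7;  out={3}∪out(7)={3}
  fail(5) 'dcdca': from fail(4)=9 chase 'a': 9→2→7→0 ⇒ 13;  out=∅∪out(13)=∅
  fail(6) 'dcdcad': from fail(5)=13 chase 'd': 13 ⇒ 14;  out={0}∪out(14)={0}

Scan:
i=0 'd': node 0→1
i=1 'a': node 1→13 (via fail)
i=2 'a': node 13→13 (via fail)
i=3 'd': node 13→14
i=4 'a': node 14→15
i=5 'c': node 15→16  → match P3@[2:5]
i=6 'a': node 16→13 (via fail)
i=7 'b': node 13→0 (via fail)
i=8 'b': node 0→0
i=9 'd': node 0→1
i=10 'b': node 1→17
i=11 'b': node 17→0 (via fail)
i=12 'd': node 0→1
i=13 'b': node 1→17
i=14 'c': node 17→18  → match P4@[12:14]
i=15 'd': node 18→8 (via fail)
i=16 'c': node 8→9
i=17 'd': node 9→10  → match P1@[14:17]
i=18 'c': node 10→4 (via fail)
i=19 'a': node 4→5
i=20 'd': node 5→6  → match P0@[15:20]
i=21 'd': node 6→1 (via fail)
i=22 'b': node 1→17
i=23 'a': node 17→13 (via fail)
i=24 'd': node 13→14
i=25 'a': node 14→15
i=26 'c': node 15→16  → match P3@[23:26]
i=27 'a': node 16→13 (via fail)
i=28 'd': node 13→14
i=29 'a': node 14→15
i=30 'c': node 15→16  → match P3@[27:30]
i=31 'b': node 16→0 (via fail)
i=32 'a': node 0→13
i=33 'c': node 13→7 (via fail)
i=34 'd': node 7→8
i=35 'c': node 8→9
i=36 'd': node 9→10  → match P1@[33:36]
i=37 'c': node 10→4 (via fail)
i=38 'd': node 4→10 (via fail)  → match P1@[35:38]
i=39 'b': node 10→11 (via fail)
i=40 'c': node 11→12  → match P2@[37:40],P4@[38:40]
i=41 'd': node 12→8 (via fail)
i=42 'b': node 8→11
i=43 'c': node 11→12  → match P2@[40:43],P4@[41:43]
i=44 'a': node 12→13 (via fail)
i=45 'd': node 13→14
i=46 'a': node 14→15
i=47 'b': node 15→0 (via fail)
i=48 'c': node 0→7
i=49 'a': node 7→13 (via fail)
i=50 'd': node 13→14
i=51 'b': node 14→17 (via fail)
i=52 'b': node 17→0 (via fail)
i=53 'd': node 0→1

All matches (sorted): [[5,3],[14,4],[17,1],[20,0],[26,3],[30,3],[36,1],[38,1],[40,2],[40,4],[43,2],[43,4]]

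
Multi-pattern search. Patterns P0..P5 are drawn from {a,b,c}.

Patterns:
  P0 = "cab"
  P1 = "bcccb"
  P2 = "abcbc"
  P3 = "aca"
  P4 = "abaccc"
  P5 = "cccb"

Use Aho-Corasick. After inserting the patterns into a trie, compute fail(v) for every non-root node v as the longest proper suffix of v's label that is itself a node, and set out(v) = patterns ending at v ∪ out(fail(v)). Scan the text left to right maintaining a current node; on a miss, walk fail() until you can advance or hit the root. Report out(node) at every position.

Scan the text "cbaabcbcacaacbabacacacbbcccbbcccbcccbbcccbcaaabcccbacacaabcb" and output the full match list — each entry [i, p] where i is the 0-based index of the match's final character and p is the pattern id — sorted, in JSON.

Build automaton:
Trie (insert patterns):
  n0 'ε': a→9 b→4 c→1
  n1 'c': a→2 c→20
  n2 'ca': b→3
  n3 'cab': ·  [P0 ends]
  n4 'b': c→5
  n5 'bc': c→6
  n6 'bcc': c→7
  n7 'bccc': b→8
  n8 'bcccb': ·  [P1 ends]
  n9 'a': b→10 c→14
  n10 'ab': a→16 c→11
  n11 'abc': b→12
  n12 'abcb': c→13
  n13 'abcbc': ·  [P2 ends]
  n14 'ac': a→15
  n15 'aca': ·  [P3 ends]
  n16 'aba': c→17
  n17 'abac': c→18
  n18 'abacc': c→19
  n19 'abaccc': ·  [P4 ends]
  n20 'cc': c→21
  n21 'ccc': b→22
  n22 'cccb': ·  [P5 ends]

BFS fail/out derivation:
  fail(1) 'c': from fail(0)=0 chase 'c': 0 ⇒ 0;  out=∅∪out(0)=∅
  fail(4) 'b': from fail(0)=0 chase 'b': 0 ⇒ 0;  out=∅∪out(0)=∅
  fail(9) 'a': from fail(0)=0 chase 'a': 0 ⇒ 0;  out=∅∪out(0)=∅
  fail(2) 'ca': from fail(1)=0 chase 'a': 0 ⇒ 9;  out=∅∪out(9)=∅
  fail(5) 'bc': from fail(4)=0 chase 'c': 0 ⇒ 1;  out=∅∪out(1)=∅
  fail(10) 'ab': from fail(9)=0 chase 'b': 0 ⇒ 4;  out=∅∪out(4)=∅
  fail(14) 'ac': from fail(9)=0 chase 'c': 0 ⇒ 1;  out=∅∪out(1)=∅
  fail(20) 'cc': from fail(1)=0 chase 'c': 0 ⇒ 1;  out=∅∪out(1)=∅
  fail(3) 'cab': from fail(2)=9 chase 'b': 9 ⇒ 10;  out={0}∪out(10)={0}
  fail(6) 'bcc': from fail(5)=1 chase 'c': 1 ⇒ 20;  out=∅∪out(20)=∅
  fail(11) 'abc': from fail(10)=4 chase 'c': 4 ⇒ 5;  out=∅∪out(5)=∅
  fail(15) 'aca': from fail(14)=1 chase 'a': 1 ⇒ 2;  out={3}∪out(2)={3}
  fail(16) 'aba': from fail(10)=4 chase 'a': 4→0 ⇒ 9;  out=∅∪out(9)=∅
  fail(21) 'ccc': from fail(20)=1 chase 'c': 1 ⇒ 20;  out=∅∪out(20)=∅
  fail(7) 'bccc': from fail(6)=20 chase 'c': 20 ⇒ 21;  out=∅∪out(21)=∅
  fail(12) 'abcb': from fail(11)=5 chase 'b': 5→1→0 ⇒ 4;  out=∅∪out(4)=∅
  fail(17) 'abac': from fail(16)=9 chase 'c': 9 ⇒ 14;  out=∅∪out(14)=∅
  fail(22) 'cccb': from fail(21)=20 chase 'b': 20→1→0 ⇒ 4;  out={5}∪out(4)={5}
  fail(8) 'bcccb': from fail(7)=21 chase 'b': 21 ⇒ 22;  out={1}∪out(22)={1,5}
  fail(13) 'abcbc': from fail(12)=4 chase 'c': 4 ⇒ 5;  out={2}∪out(5)={2}
  fail(18) 'abacc': from fail(17)=14 chase 'c': 14→1 ⇒ 20;  out=∅∪out(20)=∅
  fail(19) 'abaccc': from fail(18)=20 chase 'c': 20 ⇒ 21;  out={4}∪out(21)={4}

Scan:
i=0 'c': node 0→1
i=1 'b': node 1→4 (fail-walked)
i=2 'a': node 4→9 (fail-walked)
i=3 'a': node 9→9 (fail-walked)
i=4 'b': node 9→10
i=5 'c': node 10→11
i=6 'b': node 11→12
i=7 'c': node 12→13  ** P2@[3:7]
i=8 'a': node 13→2 (fail-walked)
i=9 'c': node 2→14 (fail-walked)
i=10 'a': node 14→15  ** P3@[8:10]
i=11 'a': node 15→9 (fail-walked)
i=12 'c': node 9→14
i=13 'b': node 14→4 (fail-walked)
i=14 'a': node 4→9 (fail-walked)
i=15 'b': node 9→10
i=16 'a': node 10→16
i=17 'c': node 16→17
i=18 'a': node 17→15 (fail-walked)  ** P3@[16:18]
i=19 'c': node 15→14 (fail-walked)
i=20 'a': node 14→15  ** P3@[18:20]
i=21 'c': node 15→14 (fail-walked)
i=22 'b': node 14→4 (fail-walked)
i=23 'b': node 4→4 (fail-walked)
i=24 'c': node 4→5
i=25 'c': node 5→6
i=26 'c': node 6→7
i=27 'b': node 7→8  ** P1@[23:27],P5@[24:27]
i=28 'b': node 8→4 (fail-walked)
i=29 'c': node 4→5
i=30 'c': node 5→6
i=31 'c': node 6→7
i=32 'b': node 7→8  ** P1@[28:32],P5@[29:32]
i=33 'c': node 8→5 (fail-walked)
i=34 'c': node 5→6
i=35 'c': node 6→7
i=36 'b': node 7→8  ** P1@[32:36],P5@[33:36]
i=37 'b': node 8→4 (fail-walked)
i=38 'c': node 4→5
i=39 'c': node 5→6
i=40 'c': node 6→7
i=41 'b': node 7→8  ** P1@[37:41],P5@[38:41]
i=42 'c': node 8→5 (fail-walked)
i=43 'a': node 5→2 (fail-walked)
i=44 'a': node 2→9 (fail-walked)
i=45 'a': node 9→9 (fail-walked)
i=46 'b': node 9→10
i=47 'c': node 10→11
i=48 'c': node 11→6 (fail-walked)
i=49 'c': node 6→7
i=50 'b': node 7→8  ** P1@[46:50],P5@[47:50]
i=51 'a': node 8→9 (fail-walked)
i=52 'c': node 9→14
i=53 'a': node 14→15  ** P3@[51:53]
i=54 'c': node 15→14 (fail-walked)
i=55 'a': node 14→15  ** P3@[53:55]
i=56 'a': node 15→9 (fail-walked)
i=57 'b': node 9→10
i=58 'c': node 10→11
i=59 'b': node 11→12

All matches (sorted): [[7,2],[10,3],[18,3],[20,3],[27,1],[27,5],[32,1],[32,5],[36,1],[36,5],[41,1],[41,5],[50,1],[50,5],[53,3],[55,3]]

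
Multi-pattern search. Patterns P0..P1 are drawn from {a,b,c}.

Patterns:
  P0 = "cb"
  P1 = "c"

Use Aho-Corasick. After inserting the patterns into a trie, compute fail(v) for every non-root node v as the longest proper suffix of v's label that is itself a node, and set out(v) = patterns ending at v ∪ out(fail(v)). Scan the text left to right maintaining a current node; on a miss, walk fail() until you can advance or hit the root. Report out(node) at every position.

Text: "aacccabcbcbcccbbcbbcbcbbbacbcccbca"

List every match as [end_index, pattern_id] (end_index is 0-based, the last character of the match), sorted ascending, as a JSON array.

Build automaton:
Trie (insert patterns):
  n0 'ε': c→1
  n1 'c': b→2  [P1 ends]
  n2 'cb': ·  [P0 ends]

BFS fail/out derivation:
  n1('c'): parent n0 fail=0; on 'c' 0 → fail=0;  out {1}∪∅={1}
  n2('cb'): parent n1 fail=0; on 'b' 0 → fail=0;  out {0}∪∅={0}

Scan:
pos 0 'a': at 0
pos 1 'a': at 0
pos 2 'c': at 1  → match P1@[2:2]
pos 3 'c': at 1 (via fail)  → match P1@[3:3]
pos 4 'c': at 1 (via fail)  → match P1@[4:4]
pos 5 'a': at 0 (via fail)
pos 6 'b': at 0
pos 7 'c': at 1  → match P1@[7:7]
pos 8 'b': at 2  → match P0@[7:8]
pos 9 'c': at 1 (via fail)  → match P1@[9:9]
pos 10 'b': at 2  → match P0@[9:10]
pos 11 'c': at 1 (via fail)  → match P1@[11:11]
pos 12 'c': at 1 (via fail)  → match P1@[12:12]
pos 13 'c': at 1 (via fail)  → match P1@[13:13]
pos 14 'b': at 2  → match P0@[13:14]
pos 15 'b': at 0 (via fail)
pos 16 'c': at 1  → match P1@[16:16]
pos 17 'b': at 2  → match P0@[16:17]
pos 18 'b': at 0 (via fail)
pos 19 'c': at 1  → match P1@[19:19]
pos 20 'b': at 2  → match P0@[19:20]
pos 21 'c': at 1 (via fail)  → match P1@[21:21]
pos 22 'b': at 2  → match P0@[21:22]
pos 23 'b': at 0 (via fail)
pos 24 'b': at 0
pos 25 'a': at 0
pos 26 'c': at 1  → match P1@[26:26]
pos 27 'b': at 2  → match P0@[26:27]
pos 28 'c': at 1 (via fail)  → match P1@[28:28]
pos 29 'c': at 1 (via fail)  → match P1@[29:29]
pos 30 'c': at 1 (via fail)  → match P1@[30:30]
pos 31 'b': at 2  → match P0@[30:31]
pos 32 'c': at 1 (via fail)  → match P1@[32:32]
pos 33 'a': at 0 (via fail)

Result: [[2,1],[3,1],[4,1],[7,1],[8,0],[9,1],[10,0],[11,1],[12,1],[13,1],[14,0],[16,1],[17,0],[19,1],[20,0],[21,1],[22,0],[26,1],[27,0],[28,1],[29,1],[30,1],[31,0],[32,1]]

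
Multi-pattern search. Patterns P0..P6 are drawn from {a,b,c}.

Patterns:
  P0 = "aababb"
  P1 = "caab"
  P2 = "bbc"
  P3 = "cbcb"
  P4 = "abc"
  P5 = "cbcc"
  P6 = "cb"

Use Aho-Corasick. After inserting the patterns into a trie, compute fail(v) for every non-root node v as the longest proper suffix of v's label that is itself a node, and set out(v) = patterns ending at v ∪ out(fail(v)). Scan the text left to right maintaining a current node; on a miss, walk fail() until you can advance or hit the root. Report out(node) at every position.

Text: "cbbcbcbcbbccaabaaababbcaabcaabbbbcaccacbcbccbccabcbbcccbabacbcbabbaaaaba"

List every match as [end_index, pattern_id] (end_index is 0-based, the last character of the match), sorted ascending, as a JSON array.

Build automaton:
Trie nodes:
  n0 'ε': a→1 b→11 c→7
  n1 'a': a→2 b→17
  n2 'aa': b→3
  n3 'aab': a→4
  n4 'aaba': b→5
  n5 'aabab': b→6
  n6 'aababb': ·  ←P0
  n7 'c': a→8 b→14
  n8 'ca': a→9
  n9 'caa': b→10
  n10 'caab': ·  ←P1
  n11 'b': b→12
  n12 'bb': c→13
  n13 'bbc': ·  ←P2
  n14 'cb': c→15  ←P6
  n15 'cbc': b→16 c→19
  n16 'cbcb': ·  ←P3
  n17 'ab': c→18
  n18 'abc': ·  ←P4
  n19 'cbcc': ·  ←P5

Failure links (BFS by depth):
  fail(1) 'a': from fail(0)=0 chase 'a': 0 ⇒ 0;  out=∅∪out(0)=∅
  fail(7) 'c': from fail(0)=0 chase 'c': 0 ⇒ 0;  out=∅∪out(0)=∅
  fail(11) 'b': from fail(0)=0 chase 'b': 0 ⇒ 0;  out=∅∪out(0)=∅
  fail(2) 'aa': from fail(1)=0 chase 'a': 0 ⇒ 1;  out=∅∪out(1)=∅
  fail(8) 'ca': from fail(7)=0 chase 'a': 0 ⇒ 1;  out=∅∪out(1)=∅
  fail(12) 'bb': from fail(11)=0 chase 'b': 0 ⇒ 11;  out=∅∪out(11)=∅
  fail(14) 'cb': from fail(7)=0 chase 'b': 0 ⇒ 11;  out={6}∪out(11)={6}
  fail(17) 'ab': from fail(1)=0 chase 'b': 0 ⇒ 11;  out=∅∪out(11)=∅
  fail(3) 'aab': from fail(2)=1 chase 'b': 1 ⇒ 17;  out=∅∪out(17)=∅
  fail(9) 'caa': from fail(8)=1 chase 'a': 1 ⇒ 2;  out=∅∪out(2)=∅
  fail(13) 'bbc': from fail(12)=11 chase 'c': 11→0 ⇒ 7;  out={2}∪out(7)={2}
  fail(15) 'cbc': from fail(14)=11 chase 'c': 11→0 ⇒ 7;  out=∅∪out(7)=∅
  fail(18) 'abc': from fail(17)=11 chase 'c': 11→0 ⇒ 7;  out={4}∪out(7)={4}
  fail(4) 'aaba': from fail(3)=17 chase 'a': 17→11→0 ⇒ 1;  out=∅∪out(1)=∅
  fail(10) 'caab': from fail(9)=2 chase 'b': 2 ⇒ 3;  out={1}∪out(3)={1}
  fail(16) 'cbcb': from fail(15)=7 chase 'b': 7 ⇒ 14;  out={3}∪out(14)={3,6}
  fail(19) 'cbcc': from fail(15)=7 chase 'c': 7→0 ⇒ 7;  out={5}∪out(7)={5}
  fail(5) 'aabab': from fail(4)=1 chase 'b': 1 ⇒ 17;  out=∅∪out(17)=∅
  fail(6) 'aababb': from fail(5)=17 chase 'b': 17→11 ⇒ 12;  out={0}∪out(12)={0}

Scan:
[0] read 'c'  n0⇒n7
[1] read 'b'  n7⇒n14  ** P6@[0:1]
[2] read 'b'  n14⇒n12 (via fail)
[3] read 'c'  n12⇒n13  ** P2@[1:3]
[4] read 'b'  n13⇒n14 (via fail)  ** P6@[3:4]
[5] read 'c'  n14⇒n15
[6] read 'b'  n15⇒n16  ** P3@[3:6],P6@[5:6]
[7] read 'c'  n16⇒n15 (via fail)
[8] read 'b'  n15⇒n16  ** P3@[5:8],P6@[7:8]
[9] read 'b'  n16⇒n12 (via fail)
[10] read 'c'  n12⇒n13  ** P2@[8:10]
[11] read 'c'  n13⇒n7 (via fail)
[12] read 'a'  n7⇒n8
[13] read 'a'  n8⇒n9
[14] read 'b'  n9⇒n10  ** P1@[11:14]
[15] read 'a'  n10⇒n4 (via fail)
[16] read 'a'  n4⇒n2 (via fail)
[17] read 'a'  n2⇒n2 (via fail)
[18] read 'b'  n2⇒n3
[19] read 'a'  n3⇒n4
[20] read 'b'  n4⇒n5
[21] read 'b'  n5⇒n6  ** P0@[16:21]
[22] read 'c'  n6⇒n13 (via fail)  ** P2@[20:22]
[23] read 'a'  n13⇒n8 (via fail)
[24] read 'a'  n8⇒n9
[25] read 'b'  n9⇒n10  ** P1@[22:25]
[26] read 'c'  n10⇒n18 (via fail)  ** P4@[24:26]
[27] read 'a'  n18⇒n8 (via fail)
[28] read 'a'  n8⇒n9
[29] read 'b'  n9⇒n10  ** P1@[26:29]
[30] read 'b'  n10⇒n12 (via fail)
[31] read 'b'  n12⇒n12 (via fail)
[32] read 'b'  n12⇒n12 (via fail)
[33] read 'c'  n12⇒n13  ** P2@[31:33]
[34] read 'a'  n13⇒n8 (via fail)
[35] read 'c'  n8⇒n7 (via fail)
[36] read 'c'  n7⇒n7 (via fail)
[37] read 'a'  n7⇒n8
[38] read 'c'  n8⇒n7 (via fail)
[39] read 'b'  n7⇒n14  ** P6@[38:39]
[40] read 'c'  n14⇒n15
[41] read 'b'  n15⇒n16  ** P3@[38:41],P6@[40:41]
[42] read 'c'  n16⇒n15 (via fail)
[43] read 'c'  n15⇒n19  ** P5@[40:43]
[44] read 'b'  n19⇒n14 (via fail)  ** P6@[43:44]
[45] read 'c'  n14⇒n15
[46] read 'c'  n15⇒n19  ** P5@[43:46]
[47] read 'a'  n19⇒n8 (via fail)
[48] read 'b'  n8⇒n17 (via fail)
[49] read 'c'  n17⇒n18  ** P4@[47:49]
[50] read 'b'  n18⇒n14 (via fail)  ** P6@[49:50]
[51] read 'b'  n14⇒n12 (via fail)
[52] read 'c'  n12⇒n13  ** P2@[50:52]
[53] read 'c'  n13⇒n7 (via fail)
[54] read 'c'  n7⇒n7 (via fail)
[55] read 'b'  n7⇒n14  ** P6@[54:55]
[56] read 'a'  n14⇒n1 (via fail)
[57] read 'b'  n1⇒n17
[58] read 'a'  n17⇒n1 (via fail)
[59] read 'c'  n1⇒n7 (via fail)
[60] read 'b'  n7⇒n14  ** P6@[59:60]
[61] read 'c'  n14⇒n15
[62] read 'b'  n15⇒n16  ** P3@[59:62],P6@[61:62]
[63] read 'a'  n16⇒n1 (via fail)
[64] read 'b'  n1⇒n17
[65] read 'b'  n17⇒n12 (via fail)
[66] read 'a'  n12⇒n1 (via fail)
[67] read 'a'  n1⇒n2
[68] read 'a'  n2⇒n2 (via fail)
[69] read 'a'  n2⇒n2 (via fail)
[70] read 'b'  n2⇒n3
[71] read 'a'  n3⇒n4

Matches: [[1,6],[3,2],[4,6],[6,3],[6,6],[8,3],[8,6],[10,2],[14,1],[21,0],[22,2],[25,1],[26,4],[29,1],[33,2],[39,6],[41,3],[41,6],[43,5],[44,6],[46,5],[49,4],[50,6],[52,2],[55,6],[60,6],[62,3],[62,6]]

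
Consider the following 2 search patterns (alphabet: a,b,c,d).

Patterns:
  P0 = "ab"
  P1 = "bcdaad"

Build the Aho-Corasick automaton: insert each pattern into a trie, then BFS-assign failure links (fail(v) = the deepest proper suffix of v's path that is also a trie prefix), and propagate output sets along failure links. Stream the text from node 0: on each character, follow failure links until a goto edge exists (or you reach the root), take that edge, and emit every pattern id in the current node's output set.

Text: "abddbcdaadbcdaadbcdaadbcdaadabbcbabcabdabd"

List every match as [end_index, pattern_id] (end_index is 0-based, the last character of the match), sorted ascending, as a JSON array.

Build:
Trie (insert patterns):
  0='ε' goto a→1 b→3
  1='a' goto b→2
  2='ab' goto ·  ←P0
  3='b' goto c→4
  4='bc' goto d→5
  5='bcd' goto a→6
  6='bcda' goto a→7
  7='bcdaa' goto d→8
  8='bcdaad' goto ·  ←P1

Failure links (BFS by depth):
  n1('a'): parent n0 fail=0; on 'a' 0 → fail=0;  out ∅∪∅=∅
  n3('b'): parent n0 fail=0; on 'b' 0 → fail=0;  out ∅∪∅=∅
  n2('ab'): parent n1 fail=0; on 'b' 0 → fail=3;  out {0}∪∅={0}
  n4('bc'): parent n3 fail=0; on 'c' 0 → fail=0;  out ∅∪∅=∅
  n5('bcd'): parent n4 fail=0; on 'd' 0 → fail=0;  out ∅∪∅=∅
  n6('bcda'): parent n5 fail=0; on 'a' 0 → fail=1;  out ∅∪∅=∅
  n7('bcdaa'): parent n6 fail=1; on 'a' 1→0 → fail=1;  out ∅∪∅=∅
  n8('bcdaad'): parent n7 fail=1; on 'd' 1→0 → fail=0;  out {1}∪∅={1}

Run:
pos 0 'a': at 1
pos 1 'b': at 2  emit P0@[0:1]
pos 2 'd': at 0 (fail-walked)
pos 3 'd': at 0
pos 4 'b': at 3
pos 5 'c': at 4
pos 6 'd': at 5
pos 7 'a': at 6
pos 8 'a': at 7
pos 9 'd': at 8  emit P1@[4:9]
pos 10 'b': at 3 (fail-walked)
pos 11 'c': at 4
pos 12 'd': at 5
pos 13 'a': at 6
pos 14 'a': at 7
pos 15 'd': at 8  emit P1@[10:15]
pos 16 'b': at 3 (fail-walked)
pos 17 'c': at 4
pos 18 'd': at 5
pos 19 'a': at 6
pos 20 'a': at 7
pos 21 'd': at 8  emit P1@[16:21]
pos 22 'b': at 3 (fail-walked)
pos 23 'c': at 4
pos 24 'd': at 5
pos 25 'a': at 6
pos 26 'a': at 7
pos 27 'd': at 8  emit P1@[22:27]
pos 28 'a': at 1 (fail-walked)
pos 29 'b': at 2  emit P0@[28:29]
pos 30 'b': at 3 (fail-walked)
pos 31 'c': at 4
pos 32 'b': at 3 (fail-walked)
pos 33 'a': at 1 (fail-walked)
pos 34 'b': at 2  emit P0@[33:34]
pos 35 'c': at 4 (fail-walked)
pos 36 'a': at 1 (fail-walked)
pos 37 'b': at 2  emit P0@[36:37]
pos 38 'd': at 0 (fail-walked)
pos 39 'a': at 1
pos 40 'b': at 2  emit P0@[39:40]
pos 41 'd': at 0 (fail-walked)

Matches: [[1,0],[9,1],[15,1],[21,1],[27,1],[29,0],[34,0],[37,0],[40,0]]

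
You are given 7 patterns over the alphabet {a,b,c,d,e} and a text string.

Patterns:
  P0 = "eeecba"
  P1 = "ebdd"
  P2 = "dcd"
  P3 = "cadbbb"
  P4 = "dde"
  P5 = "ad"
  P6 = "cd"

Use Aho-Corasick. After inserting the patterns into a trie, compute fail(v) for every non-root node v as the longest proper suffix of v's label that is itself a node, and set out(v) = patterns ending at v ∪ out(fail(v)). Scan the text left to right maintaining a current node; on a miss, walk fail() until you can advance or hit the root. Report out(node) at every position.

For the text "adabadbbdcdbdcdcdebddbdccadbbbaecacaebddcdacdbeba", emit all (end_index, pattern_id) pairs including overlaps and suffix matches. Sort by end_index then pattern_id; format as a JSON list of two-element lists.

Build automaton:
Trie (insert patterns):
  0='ε' goto a→21 c→13 d→10 e→1
  1='e' goto b→7 e→2
  2='ee' goto e→3
  3='eee' goto c→4
  4='eeec' goto b→5
  5='eeecb' goto a→6
  6='eeecba' goto ·  ←P0
  7='eb' goto d→8
  8='ebd' goto d→9
  9='ebdd' goto ·  ←P1
  10='d' goto c→11 d→19
  11='dc' goto d→12
  12='dcd' goto ·  ←P2
  13='c' goto a→14 d→23
  14='ca' goto d→15
  15='cad' goto b→16
  16='cadb' goto b→17
  17='cadbb' goto b→18
  18='cadbbb' goto ·  ←P3
  19='dd' goto e→20
  20='dde' goto ·  ←P4
  21='a' goto d→22
  22='ad' goto ·  ←P5
  23='cd' goto ·  ←P6

BFS fail/out derivation:
  n1('e'): parent n0 fail=0; on 'e' 0 → fail=0;  out ∅∪∅=∅
  n10('d'): parent n0 fail=0; on 'd' 0 → fail=0;  out ∅∪∅=∅
  n13('c'): parent n0 fail=0; on 'c' 0 → fail=0;  out ∅∪∅=∅
  n21('a'): parent n0 fail=0; on 'a' 0 → fail=0;  out ∅∪∅=∅
  n2('ee'): parent n1 fail=0; on 'e' 0 → fail=1;  out ∅∪∅=∅
  n7('eb'): parent n1 fail=0; on 'b' 0 → fail=0;  out ∅∪∅=∅
  n11('dc'): parent n10 fail=0; on 'c' 0 → fail=13;  out ∅∪∅=∅
  n14('ca'): parent n13 fail=0; on 'a' 0 → fail=21;  out ∅∪∅=∅
  n19('dd'): parent n10 fail=0; on 'd' 0 → fail=10;  out ∅∪∅=∅
  n22('ad'): parent n21 fail=0; on 'd' 0 → fail=10;  out {5}∪∅={5}
  n23('cd'): parent n13 fail=0; on 'd' 0 → fail=10;  out {6}∪∅={6}
  n3('eee'): parent n2 fail=1; on 'e' 1 → fail=2;  out ∅∪∅=∅
  n8('ebd'): parent n7 fail=0; on 'd' 0 → fail=10;  out ∅∪∅=∅
  n12('dcd'): parent n11 fail=13; on 'd' 13 → fail=23;  out {2}∪{6}={2,6}
  n15('cad'): parent n14 fail=21; on 'd' 21 → fail=22;  out ∅∪{5}={5}
  n20('dde'): parent n19 fail=10; on 'e' 10→0 → fail=1;  out {4}∪∅={4}
  n4('eeec'): parent n3 fail=2; on 'c' 2→1→0 → fail=13;  out ∅∪∅=∅
  n9('ebdd'): parent n8 fail=10; on 'd' 10 → fail=19;  out {1}∪∅={1}
  n16('cadb'): parent n15 fail=22; on 'b' 22→10→0 → fail=0;  out ∅∪∅=∅
  n5('eeecb'): parent n4 fail=13; on 'b' 13→0 → fail=0;  out ∅∪∅=∅
  n17('cadbb'): parent n16 fail=0; on 'b' 0 → fail=0;  out ∅∪∅=∅
  n6('eeecba'): parent n5 fail=0; on 'a' 0 → fail=21;  out {0}∪∅={0}
  n18('cadbbb'): parent n17 fail=0; on 'b' 0 → fail=0;  out {3}∪∅={3}

Run:
i=0 'a': node 0→21
i=1 'd': node 21→22  → match P5@[0:1]
i=2 'a': node 22→21 ·f
i=3 'b': node 21→0 ·f
i=4 'a': node 0→21
i=5 'd': node 21→22  → match P5@[4:5]
i=6 'b': node 22→0 ·f
i=7 'b': node 0→0
i=8 'd': node 0→10
i=9 'c': node 10→11
i=10 'd': node 11→12  → match P2@[8:10],P6@[9:10]
i=11 'b': node 12→0 ·f
i=12 'd': node 0→10
i=13 'c': node 10→11
i=14 'd': node 11→12  → match P2@[12:14],P6@[13:14]
i=15 'c': node 12→11 ·f
i=16 'd': node 11→12  → match P2@[14:16],P6@[15:16]
i=17 'e': node 12→1 ·f
i=18 'b': node 1→7
i=19 'd': node 7→8
i=20 'd': node 8→9  → match P1@[17:20]
i=21 'b': node 9→0 ·f
i=22 'd': node 0→10
i=23 'c': node 10→11
i=24 'c': node 11→13 ·f
i=25 'a': node 13→14
i=26 'd': node 14→15  → match P5@[25:26]
i=27 'b': node 15→16
i=28 'b': node 16→17
i=29 'b': node 17→18  → match P3@[24:29]
i=30 'a': node 18→21 ·f
i=31 'e': node 21→1 ·f
i=32 'c': node 1→13 ·f
i=33 'a': node 13→14
i=34 'c': node 14→13 ·f
i=35 'a': node 13→14
i=36 'e': node 14→1 ·f
i=37 'b': node 1→7
i=38 'd': node 7→8
i=39 'd': node 8→9  → match P1@[36:39]
i=40 'c': node 9→11 ·f
i=41 'd': node 11→12  → match P2@[39:41],P6@[40:41]
i=42 'a': node 12→21 ·f
i=43 'c': node 21→13 ·f
i=44 'd': node 13→23  → match P6@[43:44]
i=45 'b': node 23→0 ·f
i=46 'e': node 0→1
i=47 'b': node 1→7
i=48 'a': node 7→21 ·f

Result: [[1,5],[5,5],[10,2],[10,6],[14,2],[14,6],[16,2],[16,6],[20,1],[26,5],[29,3],[39,1],[41,2],[41,6],[44,6]]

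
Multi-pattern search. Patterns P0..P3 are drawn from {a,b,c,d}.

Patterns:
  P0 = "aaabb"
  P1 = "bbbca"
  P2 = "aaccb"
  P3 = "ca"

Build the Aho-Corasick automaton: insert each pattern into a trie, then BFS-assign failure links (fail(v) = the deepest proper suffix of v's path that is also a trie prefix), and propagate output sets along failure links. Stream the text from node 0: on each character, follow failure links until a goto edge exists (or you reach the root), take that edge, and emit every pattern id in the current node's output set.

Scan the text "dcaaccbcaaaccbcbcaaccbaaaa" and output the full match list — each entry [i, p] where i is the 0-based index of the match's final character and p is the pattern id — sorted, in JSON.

Construct AC machine:
Trie (insert patterns):
  n0 'ε': a→1 b→6 c→14
  n1 'a': a→2
  n2 'aa': a→3 c→11
  n3 'aaa': b→4
  n4 'aaab': b→5
  n5 'aaabb': ·  [P0 ends]
  n6 'b': b→7
  n7 'bb': b→8
  n8 'bbb': c→9
  n9 'bbbc': a→10
  n10 'bbbca': ·  [P1 ends]
  n11 'aac': c→12
  n12 'aacc': b→13
  n13 'aaccb': ·  [P2 ends]
  n14 'c': a→15
  n15 'ca': ·  [P3 ends]

Failure links (BFS by depth):
  fail(1) 'a': from fail(0)=0 chase 'a': 0 ⇒ 0;  out=∅∪out(0)=∅
  fail(6) 'b': from fail(0)=0 chase 'b': 0 ⇒ 0;  out=∅∪out(0)=∅
  fail(14) 'c': from fail(0)=0 chase 'c': 0 ⇒ 0;  out=∅∪out(0)=∅
  fail(2) 'aa': from fail(1)=0 chase 'a': 0 ⇒ 1;  out=∅∪out(1)=∅
  fail(7) 'bb': from fail(6)=0 chase 'b': 0 ⇒ 6;  out=∅∪out(6)=∅
  fail(15) 'ca': from fail(14)=0 chase 'a': 0 ⇒ 1;  out={3}∪out(1)={3}
  fail(3) 'aaa': from fail(2)=1 chase 'a': 1 ⇒ 2;  out=∅∪out(2)=∅
  fail(8) 'bbb': from fail(7)=6 chase 'b': 6 ⇒ 7;  out=∅∪out(7)=∅
  fail(11) 'aac': from fail(2)=1 chase 'c': 1→0 ⇒ 14;  out=∅∪out(14)=∅
  fail(4) 'aaab': from fail(3)=2 chase 'b': 2→1→0 ⇒ 6;  out=∅∪out(6)=∅
  fail(9) 'bbbc': from fail(8)=7 chase 'c': 7→6→0 ⇒ 14;  out=∅∪out(14)=∅
  fail(12) 'aacc': from fail(11)=14 chase 'c': 14→0 ⇒ 14;  out=∅∪out(14)=∅
  fail(5) 'aaabb': from fail(4)=6 chase 'b': 6 ⇒ 7;  out={0}∪out(7)={0}
  fail(10) 'bbbca': from fail(9)=14 chase 'a': 14 ⇒ 15;  out={1}∪out(15)={1,3}
  fail(13) 'aaccb': from fail(12)=14 chase 'b': 14→0 ⇒ 6;  out={2}∪out(6)={2}

Scan:
pos 0 'd': at 0
pos 1 'c': at 14
pos 2 'a': at 15  → match P3@[1:2]
pos 3 'a': at 2 ·f
pos 4 'c': at 11
pos 5 'c': at 12
pos 6 'b': at 13  → match P2@[2:6]
pos 7 'c': at 14 ·f
pos 8 'a': at 15  → match P3@[7:8]
pos 9 'a': at 2 ·f
pos 10 'a': at 3
pos 11 'c': at 11 ·f
pos 12 'c': at 12
pos 13 'b': at 13  → match P2@[9:13]
pos 14 'c': at 14 ·f
pos 15 'b': at 6 ·f
pos 16 'c': at 14 ·f
pos 17 'a': at 15  → match P3@[16:17]
pos 18 'a': at 2 ·f
pos 19 'c': at 11
pos 20 'c': at 12
pos 21 'b': at 13  → match P2@[17:21]
pos 22 'a': at 1 ·f
pos 23 'a': at 2
pos 24 'a': at 3
pos 25 'a': at 3 ·f

Matches: [[2,3],[6,2],[8,3],[13,2],[17,3],[21,2]]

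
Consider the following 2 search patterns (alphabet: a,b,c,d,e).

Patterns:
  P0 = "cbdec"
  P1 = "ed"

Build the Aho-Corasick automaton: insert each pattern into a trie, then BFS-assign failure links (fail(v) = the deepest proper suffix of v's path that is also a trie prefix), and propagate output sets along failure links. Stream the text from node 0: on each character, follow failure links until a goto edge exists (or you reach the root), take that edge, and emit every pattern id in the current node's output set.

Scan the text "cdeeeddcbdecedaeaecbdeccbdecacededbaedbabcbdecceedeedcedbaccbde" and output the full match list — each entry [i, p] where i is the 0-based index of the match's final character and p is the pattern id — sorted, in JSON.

Build:
Trie nodes:
  0='ε' goto c→1 e→6
  1='c' goto b→2
  2='cb' goto d→3
  3='cbd' goto e→4
  4='cbde' goto c→5
  5='cbdec' goto ·  ←P0
  6='e' goto d→7
  7='ed' goto ·  ←P1

Failure links (BFS by depth):
  n1('c'): parent n0 fail=0; on 'c' 0 → fail=0;  out ∅∪∅=∅
  n6('e'): parent n0 fail=0; on 'e' 0 → fail=0;  out ∅∪∅=∅
  n2('cb'): parent n1 fail=0; on 'b' 0 → fail=0;  out ∅∪∅=∅
  n7('ed'): parent n6 fail=0; on 'd' 0 → fail=0;  out {1}∪∅={1}
  n3('cbd'): parent n2 fail=0; on 'd' 0 → fail=0;  out ∅∪∅=∅
  n4('cbde'): parent n3 fail=0; on 'e' 0 → fail=6;  out ∅∪∅=∅
  n5('cbdec'): parent n4 fail=6; on 'c' 6→0 → fail=1;  out {0}∪∅={0}

Text stream:
[0] read 'c'  n0⇒n1
[1] read 'd'  n1⇒n0 ·f
[2] read 'e'  n0⇒n6
[3] read 'e'  n6⇒n6 ·f
[4] read 'e'  n6⇒n6 ·f
[5] read 'd'  n6⇒n7  → match P1@[4:5]
[6] read 'd'  n7⇒n0 ·f
[7] read 'c'  n0⇒n1
[8] read 'b'  n1⇒n2
[9] read 'd'  n2⇒n3
[10] read 'e'  n3⇒n4
[11] read 'c'  n4⇒n5  → match P0@[7:11]
[12] read 'e'  n5⇒n6 ·f
[13] read 'd'  n6⇒n7  → match P1@[12:13]
[14] read 'a'  n7⇒n0 ·f
[15] read 'e'  n0⇒n6
[16] read 'a'  n6⇒n0 ·f
[17] read 'e'  n0⇒n6
[18] read 'c'  n6⇒n1 ·f
[19] read 'b'  n1⇒n2
[20] read 'd'  n2⇒n3
[21] read 'e'  n3⇒n4
[22] read 'c'  n4⇒n5  → match P0@[18:22]
[23] read 'c'  n5⇒n1 ·f
[24] read 'b'  n1⇒n2
[25] read 'd'  n2⇒n3
[26] read 'e'  n3⇒n4
[27] read 'c'  n4⇒n5  → match P0@[23:27]
[28] read 'a'  n5⇒n0 ·f
[29] read 'c'  n0⇒n1
[30] read 'e'  n1⇒n6 ·f
[31] read 'd'  n6⇒n7  → match P1@[30:31]
[32] read 'e'  n7⇒n6 ·f
[33] read 'd'  n6⇒n7  → match P1@[32:33]
[34] read 'b'  n7⇒n0 ·f
[35] read 'a'  n0⇒n0
[36] read 'e'  n0⇒n6
[37] read 'd'  n6⇒n7  → match P1@[36:37]
[38] read 'b'  n7⇒n0 ·f
[39] read 'a'  n0⇒n0
[40] read 'b'  n0⇒n0
[41] read 'c'  n0⇒n1
[42] read 'b'  n1⇒n2
[43] read 'd'  n2⇒n3
[44] read 'e'  n3⇒n4
[45] read 'c'  n4⇒n5  → match P0@[41:45]
[46] read 'c'  n5⇒n1 ·f
[47] read 'e'  n1⇒n6 ·f
[48] read 'e'  n6⇒n6 ·f
[49] read 'd'  n6⇒n7  → match P1@[48:49]
[50] read 'e'  n7⇒n6 ·f
[51] read 'e'  n6⇒n6 ·f
[52] read 'd'  n6⇒n7  → match P1@[51:52]
[53] read 'c'  n7⇒n1 ·f
[54] read 'e'  n1⇒n6 ·f
[55] read 'd'  n6⇒n7  → match P1@[54:55]
[56] read 'b'  n7⇒n0 ·f
[57] read 'a'  n0⇒n0
[58] read 'c'  n0⇒n1
[59] read 'c'  n1⇒n1 ·f
[60] read 'b'  n1⇒n2
[61] read 'd'  n2⇒n3
[62] read 'e'  n3⇒n4

All matches (sorted): [[5,1],[11,0],[13,1],[22,0],[27,0],[31,1],[33,1],[37,1],[45,0],[49,1],[52,1],[55,1]]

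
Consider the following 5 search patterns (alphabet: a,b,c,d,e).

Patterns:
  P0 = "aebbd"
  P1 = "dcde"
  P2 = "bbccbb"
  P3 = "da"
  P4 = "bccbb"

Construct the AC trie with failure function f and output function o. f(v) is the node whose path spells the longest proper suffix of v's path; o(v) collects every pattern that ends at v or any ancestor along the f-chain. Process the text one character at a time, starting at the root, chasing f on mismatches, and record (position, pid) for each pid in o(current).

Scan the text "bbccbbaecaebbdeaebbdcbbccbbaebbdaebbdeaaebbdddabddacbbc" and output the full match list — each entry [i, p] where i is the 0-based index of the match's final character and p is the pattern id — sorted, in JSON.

Build:
Trie (insert patterns):
  0='ε' goto a→1 b→10 d→6
  1='a' goto e→2
  2='ae' goto b→3
  3='aeb' goto b→4
  4='aebb' goto d→5
  5='aebbd' goto ·  [P0 ends]
  6='d' goto a→16 c→7
  7='dc' goto d→8
  8='dcd' goto e→9
  9='dcde' goto ·  [P1 ends]
  10='b' goto b→11 c→17
  11='bb' goto c→12
  12='bbc' goto c→13
  13='bbcc' goto b→14
  14='bbccb' goto b→15
  15='bbccbb' goto ·  [P2 ends]
  16='da' goto ·  [P3 ends]
  17='bc' goto c→18
  18='bcc' goto b→19
  19='bccb' goto b→20
  20='bccbb' goto ·  [P4 ends]

BFS fail/out derivation:
  n1('a'): parent n0 fail=0; on 'a' 0 → fail=0;  out ∅∪∅=∅
  n6('d'): parent n0 fail=0; on 'd' 0 → fail=0;  out ∅∪∅=∅
  n10('b'): parent n0 fail=0; on 'b' 0 → fail=0;  out ∅∪∅=∅
  n2('ae'): parent n1 fail=0; on 'e' 0 → fail=0;  out ∅∪∅=∅
  n7('dc'): parent n6 fail=0; on 'c' 0 → fail=0;  out ∅∪∅=∅
  n11('bb'): parent n10 fail=0; on 'b' 0 → fail=10;  out ∅∪∅=∅
  n16('da'): parent n6 fail=0; on 'a' 0 → fail=1;  out {3}∪∅={3}
  n17('bc'): parent n10 fail=0; on 'c' 0 → fail=0;  out ∅∪∅=∅
  n3('aeb'): parent n2 fail=0; on 'b' 0 → fail=10;  out ∅∪∅=∅
  n8('dcd'): parent n7 fail=0; on 'd' 0 → fail=6;  out ∅∪∅=∅
  n12('bbc'): parent n11 fail=10; on 'c' 10 → fail=17;  out ∅∪∅=∅
  n18('bcc'): parent n17 fail=0; on 'c' 0 → fail=0;  out ∅∪∅=∅
  n4('aebb'): parent n3 fail=10; on 'b' 10 → fail=11;  out ∅∪∅=∅
  n9('dcde'): parent n8 fail=6; on 'e' 6→0 → fail=0;  out {1}∪∅={1}
  n13('bbcc'): parent n12 fail=17; on 'c' 17 → fail=18;  out ∅∪∅=∅
  n19('bccb'): parent n18 fail=0; on 'b' 0 → fail=10;  out ∅∪∅=∅
  n5('aebbd'): parent n4 fail=11; on 'd' 11→10→0 → fail=6;  out {0}∪∅={0}
  n14('bbccb'): parent n13 fail=18; on 'b' 18 → fail=19;  out ∅∪∅=∅
  n20('bccbb'): parent n19 fail=10; on 'b' 10 → fail=11;  out {4}∪∅={4}
  n15('bbccbb'): parent n14 fail=19; on 'b' 19 → fail=20;  out {2}∪{4}={2,4}

Text stream:
pos 0 'b': at 10
pos 1 'b': at 11
pos 2 'c': at 12
pos 3 'c': at 13
pos 4 'b': at 14
pos 5 'b': at 15  emit P2@[0:5],P4@[1:5]
pos 6 'a': at 1 (fail-walked)
pos 7 'e': at 2
pos 8 'c': at 0 (fail-walked)
pos 9 'a': at 1
pos 10 'e': at 2
pos 11 'b': at 3
pos 12 'b': at 4
pos 13 'd': at 5  emit P0@[9:13]
pos 14 'e': at 0 (fail-walked)
pos 15 'a': at 1
pos 16 'e': at 2
pos 17 'b': at 3
pos 18 'b': at 4
pos 19 'd': at 5  emit P0@[15:19]
pos 20 'c': at 7 (fail-walked)
pos 21 'b': at 10 (fail-walked)
pos 22 'b': at 11
pos 23 'c': at 12
pos 24 'c': at 13
pos 25 'b': at 14
pos 26 'b': at 15  emit P2@[21:26],P4@[22:26]
pos 27 'a': at 1 (fail-walked)
pos 28 'e': at 2
pos 29 'b': at 3
pos 30 'b': at 4
pos 31 'd': at 5  emit P0@[27:31]
pos 32 'a': at 16 (fail-walked)  emit P3@[31:32]
pos 33 'e': at 2 (fail-walked)
pos 34 'b': at 3
pos 35 'b': at 4
pos 36 'd': at 5  emit P0@[32:36]
pos 37 'e': at 0 (fail-walked)
pos 38 'a': at 1
pos 39 'a': at 1 (fail-walked)
pos 40 'e': at 2
pos 41 'b': at 3
pos 42 'b': at 4
pos 43 'd': at 5  emit P0@[39:43]
pos 44 'd': at 6 (fail-walked)
pos 45 'd': at 6 (fail-walked)
pos 46 'a': at 16  emit P3@[45:46]
pos 47 'b': at 10 (fail-walked)
pos 48 'd': at 6 (fail-walked)
pos 49 'd': at 6 (fail-walked)
pos 50 'a': at 16  emit P3@[49:50]
pos 51 'c': at 0 (fail-walked)
pos 52 'b': at 10
pos 53 'b': at 11
pos 54 'c': at 12

All matches (sorted): [[5,2],[5,4],[13,0],[19,0],[26,2],[26,4],[31,0],[32,3],[36,0],[43,0],[46,3],[50,3]]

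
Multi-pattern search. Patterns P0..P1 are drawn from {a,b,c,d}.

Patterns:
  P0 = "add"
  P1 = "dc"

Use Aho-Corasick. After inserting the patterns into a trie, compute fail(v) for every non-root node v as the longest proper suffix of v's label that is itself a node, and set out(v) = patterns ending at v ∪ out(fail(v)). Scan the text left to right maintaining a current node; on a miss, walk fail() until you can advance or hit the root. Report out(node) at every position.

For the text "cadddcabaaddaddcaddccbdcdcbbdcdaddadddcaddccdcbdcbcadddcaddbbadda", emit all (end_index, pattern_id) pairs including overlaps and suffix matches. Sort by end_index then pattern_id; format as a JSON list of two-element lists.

Construct AC machine:
Trie nodes:
  0='ε' goto a→1 d→4
  1='a' goto d→2
  2='ad' goto d→3
  3='add' goto ·  ←P0
  4='d' goto c→5
  5='dc' goto ·  ←P1

Failure links (BFS by depth):
  n1('a'): parent n0 fail=0; on 'a' 0 → fail=0;  out ∅∪∅=∅
  n4('d'): parent n0 fail=0; on 'd' 0 → fail=0;  out ∅∪∅=∅
  n2('ad'): parent n1 fail=0; on 'd' 0 → fail=4;  out ∅∪∅=∅
  n5('dc'): parent n4 fail=0; on 'c' 0 → fail=0;  out {1}∪∅={1}
  n3('add'): parent n2 fail=4; on 'd' 4→0 → fail=4;  out {0}∪∅={0}

Text stream:
[0] read 'c'  n0⇒n0
[1] read 'a'  n0⇒n1
[2] read 'd'  n1⇒n2
[3] read 'd'  n2⇒n3  ** P0@[1:3]
[4] read 'd'  n3⇒n4 (via fail)
[5] read 'c'  n4⇒n5  ** P1@[4:5]
[6] read 'a'  n5⇒n1 (via fail)
[7] read 'b'  n1⇒n0 (via fail)
[8] read 'a'  n0⇒n1
[9] read 'a'  n1⇒n1 (via fail)
[10] read 'd'  n1⇒n2
[11] read 'd'  n2⇒n3  ** P0@[9:11]
[12] read 'a'  n3⇒n1 (via fail)
[13] read 'd'  n1⇒n2
[14] read 'd'  n2⇒n3  ** P0@[12:14]
[15] read 'c'  n3⇒n5 (via fail)  ** P1@[14:15]
[16] read 'a'  n5⇒n1 (via fail)
[17] read 'd'  n1⇒n2
[18] read 'd'  n2⇒n3  ** P0@[16:18]
[19] read 'c'  n3⇒n5 (via fail)  ** P1@[18:19]
[20] read 'c'  n5⇒n0 (via fail)
[21] read 'b'  n0⇒n0
[22] read 'd'  n0⇒n4
[23] read 'c'  n4⇒n5  ** P1@[22:23]
[24] read 'd'  n5⇒n4 (via fail)
[25] read 'c'  n4⇒n5  ** P1@[24:25]
[26] read 'b'  n5⇒n0 (via fail)
[27] read 'b'  n0⇒n0
[28] read 'd'  n0⇒n4
[29] read 'c'  n4⇒n5  ** P1@[28:29]
[30] read 'd'  n5⇒n4 (via fail)
[31] read 'a'  n4⇒n1 (via fail)
[32] read 'd'  n1⇒n2
[33] read 'd'  n2⇒n3  ** P0@[31:33]
[34] read 'a'  n3⇒n1 (via fail)
[35] read 'd'  n1⇒n2
[36] read 'd'  n2⇒n3  ** P0@[34:36]
[37] read 'd'  n3⇒n4 (via fail)
[38] read 'c'  n4⇒n5  ** P1@[37:38]
[39] read 'a'  n5⇒n1 (via fail)
[40] read 'd'  n1⇒n2
[41] read 'd'  n2⇒n3  ** P0@[39:41]
[42] read 'c'  n3⇒n5 (via fail)  ** P1@[41:42]
[43] read 'c'  n5⇒n0 (via fail)
[44] read 'd'  n0⇒n4
[45] read 'c'  n4⇒n5  ** P1@[44:45]
[46] read 'b'  n5⇒n0 (via fail)
[47] read 'd'  n0⇒n4
[48] read 'c'  n4⇒n5  ** P1@[47:48]
[49] read 'b'  n5⇒n0 (via fail)
[50] read 'c'  n0⇒n0
[51] read 'a'  n0⇒n1
[52] read 'd'  n1⇒n2
[53] read 'd'  n2⇒n3  ** P0@[51:53]
[54] read 'd'  n3⇒n4 (via fail)
[55] read 'c'  n4⇒n5  ** P1@[54:55]
[56] read 'a'  n5⇒n1 (via fail)
[57] read 'd'  n1⇒n2
[58] read 'd'  n2⇒n3  ** P0@[56:58]
[59] read 'b'  n3⇒n0 (via fail)
[60] read 'b'  n0⇒n0
[61] read 'a'  n0⇒n1
[62] read 'd'  n1⇒n2
[63] read 'd'  n2⇒n3  ** P0@[61:63]
[64] read 'a'  n3⇒n1 (via fail)

Result: [[3,0],[5,1],[11,0],[14,0],[15,1],[18,0],[19,1],[23,1],[25,1],[29,1],[33,0],[36,0],[38,1],[41,0],[42,1],[45,1],[48,1],[53,0],[55,1],[58,0],[63,0]]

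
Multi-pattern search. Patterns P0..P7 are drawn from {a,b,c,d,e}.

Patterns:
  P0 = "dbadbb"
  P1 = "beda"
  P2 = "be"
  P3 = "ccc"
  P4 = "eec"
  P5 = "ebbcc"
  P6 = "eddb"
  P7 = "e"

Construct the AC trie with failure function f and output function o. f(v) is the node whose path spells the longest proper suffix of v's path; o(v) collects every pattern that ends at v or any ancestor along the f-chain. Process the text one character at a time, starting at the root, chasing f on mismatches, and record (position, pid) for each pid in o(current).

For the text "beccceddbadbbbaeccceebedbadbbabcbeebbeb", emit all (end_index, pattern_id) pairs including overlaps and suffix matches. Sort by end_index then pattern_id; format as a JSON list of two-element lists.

Construct AC machine:
Trie nodes:
  0='ε' goto b→7 c→11 d→1 e→14
  1='d' goto b→2
  2='db' goto a→3
  3='dba' goto d→4
  4='dbad' goto b→5
  5='dbadb' goto b→6
  6='dbadbb' goto ·  [P0 ends]
  7='b' goto e→8
  8='be' goto d→9  [P2 ends]
  9='bed' goto a→10
  10='beda' goto ·  [P1 ends]
  11='c' goto c→12
  12='cc' goto c→13
  13='ccc' goto ·  [P3 ends]
  14='e' goto b→17 d→21 e→15  [P7 ends]
  15='ee' goto c→16
  16='eec' goto ·  [P4 ends]
  17='eb' goto b→18
  18='ebb' goto c→19
  19='ebbc' goto c→20
  20='ebbcc' goto ·  [P5 ends]
  21='ed' goto d→22
  22='edd' goto b→23
  23='eddb' goto ·  [P6 ends]

Failure links (BFS by depth):
  fail(1) 'd': from fail(0)=0 chase 'd': 0 ⇒ 0;  out=∅∪out(0)=∅
  fail(7) 'b': from fail(0)=0 chase 'b': 0 ⇒ 0;  out=∅∪out(0)=∅
  fail(11) 'c': from fail(0)=0 chase 'c': 0 ⇒ 0;  out=∅∪out(0)=∅
  fail(14) 'e': from fail(0)=0 chase 'e': 0 ⇒ 0;  out={7}∪out(0)={7}
  fail(2) 'db': from fail(1)=0 chase 'b': 0 ⇒ 7;  out=∅∪out(7)=∅
  fail(8) 'be': from fail(7)=0 chase 'e': 0 ⇒ 14;  out={2}∪out(14)={2,7}
  fail(12) 'cc': from fail(11)=0 chase 'c': 0 ⇒ 11;  out=∅∪out(11)=∅
  fail(15) 'ee': from fail(14)=0 chase 'e': 0 ⇒ 14;  out=∅∪out(14)={7}
  fail(17) 'eb': from fail(14)=0 chase 'b': 0 ⇒ 7;  out=∅∪out(7)=∅
  fail(21) 'ed': from fail(14)=0 chase 'd': 0 ⇒ 1;  out=∅∪out(1)=∅
  fail(3) 'dba': from fail(2)=7 chase 'a': 7→0 ⇒ 0;  out=∅∪out(0)=∅
  fail(9) 'bed': from fail(8)=14 chase 'd': 14 ⇒ 21;  out=∅∪out(21)=∅
  fail(13) 'ccc': from fail(12)=11 chase 'c': 11 ⇒ 12;  out={3}∪out(12)={3}
  fail(16) 'eec': from fail(15)=14 chase 'c': 14→0 ⇒ 11;  out={4}∪out(11)={4}
  fail(18) 'ebb': from fail(17)=7 chase 'b': 7→0 ⇒ 7;  out=∅∪out(7)=∅
  fail(22) 'edd': from fail(21)=1 chase 'd': 1→0 ⇒ 1;  out=∅∪out(1)=∅
  fail(4) 'dbad': from fail(3)=0 chase 'd': 0 ⇒ 1;  out=∅∪out(1)=∅
  fail(10) 'beda': from fail(9)=21 chase 'a': 21→1→0 ⇒ 0;  out={1}∪out(0)={1}
  fail(19) 'ebbc': from fail(18)=7 chase 'c': 7→0 ⇒ 11;  out=∅∪out(11)=∅
  fail(23) 'eddb': from fail(22)=1 chase 'b': 1 ⇒ 2;  out={6}∪out(2)={6}
  fail(5) 'dbadb': from fail(4)=1 chase 'b': 1 ⇒ 2;  out=∅∪out(2)=∅
  fail(20) 'ebbcc': from fail(19)=11 chase 'c': 11 ⇒ 12;  out={5}∪out(12)={5}
  fail(6) 'dbadbb': from fail(5)=2 chase 'b': 2→7→0 ⇒ 7;  out={0}∪out(7)={0}

Run:
[0] read 'b'  n0⇒n7
[1] read 'e'  n7⇒n8  → match P2@[0:1],P7@[1:1]
[2] read 'c'  n8⇒n11 (via fail)
[3] read 'c'  n11⇒n12
[4] read 'c'  n12⇒n13  → match P3@[2:4]
[5] read 'e'  n13⇒n14 (via fail)  → match P7@[5:5]
[6] read 'd'  n14⇒n21
[7] read 'd'  n21⇒n22
[8] read 'b'  n22⇒n23  → match P6@[5:8]
[9] read 'a'  n23⇒n3 (via fail)
[10] read 'd'  n3⇒n4
[11] read 'b'  n4⇒n5
[12] read 'b'  n5⇒n6  → match P0@[7:12]
[13] read 'b'  n6⇒n7 (via fail)
[14] read 'a'  n7⇒n0 (via fail)
[15] read 'e'  n0⇒n14  → match P7@[15:15]
[16] read 'c'  n14⇒n11 (via fail)
[17] read 'c'  n11⇒n12
[18] read 'c'  n12⇒n13  → match P3@[16:18]
[19] read 'e'  n13⇒n14 (via fail)  → match P7@[19:19]
[20] read 'e'  n14⇒n15  → match P7@[20:20]
[21] read 'b'  n15⇒n17 (via fail)
[22] read 'e'  n17⇒n8 (via fail)  → match P2@[21:22],P7@[22:22]
[23] read 'd'  n8⇒n9
[24] read 'b'  n9⇒n2 (via fail)
[25] read 'a'  n2⇒n3
[26] read 'd'  n3⇒n4
[27] read 'b'  n4⇒n5
[28] read 'b'  n5⇒n6  → match P0@[23:28]
[29] read 'a'  n6⇒n0 (via fail)
[30] read 'b'  n0⇒n7
[31] read 'c'  n7⇒n11 (via fail)
[32] read 'b'  n11⇒n7 (via fail)
[33] read 'e'  n7⇒n8  → match P2@[32:33],P7@[33:33]
[34] read 'e'  n8⇒n15 (via fail)  → match P7@[34:34]
[35] read 'b'  n15⇒n17 (via fail)
[36] read 'b'  n17⇒n18
[37] read 'e'  n18⇒n8 (via fail)  → match P2@[36:37],P7@[37:37]
[38] read 'b'  n8⇒n17 (via fail)

Result: [[1,2],[1,7],[4,3],[5,7],[8,6],[12,0],[15,7],[18,3],[19,7],[20,7],[22,2],[22,7],[28,0],[33,2],[33,7],[34,7],[37,2],[37,7]]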